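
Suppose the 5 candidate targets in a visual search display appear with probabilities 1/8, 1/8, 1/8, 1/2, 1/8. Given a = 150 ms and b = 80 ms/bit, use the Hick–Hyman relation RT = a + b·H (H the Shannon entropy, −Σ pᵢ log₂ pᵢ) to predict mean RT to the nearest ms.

310 ms

H = −Σ pᵢ log₂ pᵢ = 0.125·3 + 0.125·3 + 0.125·3 + 0.5·1 + 0.125·3 = 2.000 bits.
RT = 150 + 80 × 2.000 = 310.00 ms.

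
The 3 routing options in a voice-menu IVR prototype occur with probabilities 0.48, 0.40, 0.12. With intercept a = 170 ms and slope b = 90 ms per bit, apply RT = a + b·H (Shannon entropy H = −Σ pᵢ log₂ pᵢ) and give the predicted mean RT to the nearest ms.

296 ms

Entropy contributions −pᵢ log₂ pᵢ: 0.5083, 0.5288, 0.3671; sum H = 1.4041 bits.
RT = a + bH = 170 + 90·1.4041 = 296.37 ms.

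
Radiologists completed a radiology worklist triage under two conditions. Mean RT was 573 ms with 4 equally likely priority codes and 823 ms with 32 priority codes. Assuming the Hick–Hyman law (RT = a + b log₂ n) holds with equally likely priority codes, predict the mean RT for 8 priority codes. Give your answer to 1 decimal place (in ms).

656.3 ms

Fit slope and intercept:
  b = (823 − 573) / (log₂ 32 − log₂ 4) = 250 / (5 − 2) = 83.333 ms/bit
  a = 573 − 83.333 × 2 = 406.333 ms
Then RT(8) = 406.333 + 83.333 × log₂ 8 = 406.333 + 83.333 × 3 ≈ 656.333 ms.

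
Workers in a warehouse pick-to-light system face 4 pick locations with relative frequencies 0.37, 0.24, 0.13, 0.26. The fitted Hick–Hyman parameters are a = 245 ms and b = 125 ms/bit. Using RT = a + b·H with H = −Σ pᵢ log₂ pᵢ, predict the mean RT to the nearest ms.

484 ms

Entropy contributions −pᵢ log₂ pᵢ: 0.5307, 0.4941, 0.3826, 0.5053; sum H = 1.9128 bits.
RT = a + bH = 245 + 125·1.9128 = 484.10 ms.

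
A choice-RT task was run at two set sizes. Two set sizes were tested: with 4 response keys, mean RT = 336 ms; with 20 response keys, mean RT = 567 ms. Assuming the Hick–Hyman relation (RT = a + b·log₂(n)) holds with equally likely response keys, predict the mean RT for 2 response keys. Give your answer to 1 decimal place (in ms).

236.5 ms

RT is linear in log₂ n, so two points fix the line:
  b = (567 − 336) / (log₂ 20 − log₂ 4) = 231 / (4.3219 − 2) = 99.486 ms/bit
  a = 336 − 99.486 × 2 = 137.027 ms
Then RT(2) = 137.027 + 99.486 × log₂ 2 = 137.027 + 99.486 × 1 ≈ 236.514 ms.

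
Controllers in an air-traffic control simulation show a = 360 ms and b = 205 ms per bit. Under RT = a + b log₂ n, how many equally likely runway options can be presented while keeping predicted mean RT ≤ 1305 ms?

24

Set 360 + 205·log₂ n ≤ 1305 → log₂ n ≤ (1305 − 360)/205 = 4.6098.
So n ≤ 2^4.6098 = 24.416; the largest integer n is 24.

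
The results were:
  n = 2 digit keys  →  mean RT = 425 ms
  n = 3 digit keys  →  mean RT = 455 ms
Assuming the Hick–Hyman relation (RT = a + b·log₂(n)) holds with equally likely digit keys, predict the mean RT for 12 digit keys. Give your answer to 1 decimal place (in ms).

Solve the two-equation system in a and b:
  b = (455 − 425) / (log₂ 3 − log₂ 2) = 30 / (1.5850 − 1) = 51.285 ms/bit
  a = 425 − 51.285 × 1 = 373.715 ms
Then RT(12) = 373.715 + 51.285 × log₂ 12 = 373.715 + 51.285 × 3.5850 ≈ 557.571 ms.

557.6 ms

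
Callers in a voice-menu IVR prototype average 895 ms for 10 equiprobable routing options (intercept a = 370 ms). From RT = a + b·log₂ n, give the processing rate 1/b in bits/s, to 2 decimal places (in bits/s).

Choice component = 895 − 370 = 525 ms over log₂(10) = 3.3219 bits.
b = 525 / 3.3219 = 158.041 ms/bit, so 1/b = 6.327 bits/s.

6.33 bits/s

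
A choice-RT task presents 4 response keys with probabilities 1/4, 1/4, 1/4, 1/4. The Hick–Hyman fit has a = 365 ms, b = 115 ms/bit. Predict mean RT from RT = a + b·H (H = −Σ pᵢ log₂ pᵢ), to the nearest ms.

595 ms

H = −Σ pᵢ log₂ pᵢ = 0.25·2 + 0.25·2 + 0.25·2 + 0.25·2 = 2.000 bits.
RT = 365 + 115 × 2.000 = 595.00 ms.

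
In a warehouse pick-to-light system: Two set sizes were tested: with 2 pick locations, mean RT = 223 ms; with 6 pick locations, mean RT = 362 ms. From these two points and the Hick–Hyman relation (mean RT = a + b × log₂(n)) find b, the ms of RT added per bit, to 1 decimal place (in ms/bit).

87.7 ms/bit

Slope: b = (362 − 223) / (log₂ 6 − log₂ 2) = 139/1.5850 = 87.699 ms/bit.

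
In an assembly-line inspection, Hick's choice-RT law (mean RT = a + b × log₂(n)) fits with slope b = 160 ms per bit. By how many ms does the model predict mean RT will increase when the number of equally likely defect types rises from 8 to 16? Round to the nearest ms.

ΔRT = (a + b log₂ n₂) − (a + b log₂ n₁) = b·(log₂ n₂ − log₂ n₁).
log₂(16) − log₂(8) = log₂(16/8) = log₂(2) = 1.
ΔRT = 160 × 1.0000 = 160.000 ms.

160 ms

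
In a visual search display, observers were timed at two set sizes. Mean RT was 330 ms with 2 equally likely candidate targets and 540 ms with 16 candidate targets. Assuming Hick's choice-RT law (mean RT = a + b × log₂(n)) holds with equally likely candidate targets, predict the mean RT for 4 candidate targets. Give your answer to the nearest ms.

Fit slope and intercept:
  b = (540 − 330) / (log₂ 16 − log₂ 2) = 210 / (4 − 1) = 70 ms/bit
  a = 330 − 70 × 1 = 260 ms
Then RT(4) = 260 + 70 × log₂ 4 = 260 + 70 × 2 ≈ 400.000 ms.

400 ms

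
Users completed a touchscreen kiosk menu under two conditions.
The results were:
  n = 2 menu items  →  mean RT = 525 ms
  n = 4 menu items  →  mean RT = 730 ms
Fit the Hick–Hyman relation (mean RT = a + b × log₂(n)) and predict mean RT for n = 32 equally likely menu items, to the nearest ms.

Solve the two-equation system in a and b:
  b = (730 − 525) / (log₂ 4 − log₂ 2) = 205 / (2 − 1) = 205 ms/bit
  a = 525 − 205 × 1 = 320 ms
Then RT(32) = 320 + 205 × log₂ 32 = 320 + 205 × 5 ≈ 1345.000 ms.

1345 ms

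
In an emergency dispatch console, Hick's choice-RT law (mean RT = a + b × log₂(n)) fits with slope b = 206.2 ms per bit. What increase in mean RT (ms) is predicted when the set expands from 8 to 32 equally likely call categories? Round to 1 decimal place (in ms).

The intercept a cancels: ΔRT = b·(log₂ n₂ − log₂ n₁) = b·log₂(n₂/n₁).
log₂(32) − log₂(8) = log₂(32/8) = log₂(4) = 2.
ΔRT = 206.2 × 2.0000 = 412.400 ms.

412.4 ms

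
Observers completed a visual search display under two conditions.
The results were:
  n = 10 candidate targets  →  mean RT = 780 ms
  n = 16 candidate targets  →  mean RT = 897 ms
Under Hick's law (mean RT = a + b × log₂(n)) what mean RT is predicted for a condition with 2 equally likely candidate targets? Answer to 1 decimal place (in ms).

379.4 ms

Fit slope and intercept:
  b = (897 − 780) / (log₂ 16 − log₂ 10) = 117 / (4 − 3.3219) = 172.548 ms/bit
  a = 780 − 172.548 × 3.3219 = 206.808 ms
Then RT(2) = 206.808 + 172.548 × log₂ 2 = 206.808 + 172.548 × 1 ≈ 379.356 ms.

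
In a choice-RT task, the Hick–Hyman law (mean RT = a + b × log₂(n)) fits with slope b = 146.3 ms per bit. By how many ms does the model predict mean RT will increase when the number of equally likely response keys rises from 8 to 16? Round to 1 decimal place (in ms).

146.3 ms

The intercept a cancels: ΔRT = b·(log₂ n₂ − log₂ n₁) = b·log₂(n₂/n₁).
log₂(16) − log₂(8) = log₂(16/8) = log₂(2) = 1.
ΔRT = 146.3 × 1.0000 = 146.300 ms.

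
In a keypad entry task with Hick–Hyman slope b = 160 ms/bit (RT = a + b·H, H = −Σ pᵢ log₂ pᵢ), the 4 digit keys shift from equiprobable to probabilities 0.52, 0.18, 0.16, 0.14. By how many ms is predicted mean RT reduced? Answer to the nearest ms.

Equiprobable entropy H₀ = log₂ 4 = 2.0000 bits.
Skewed entropy H = −Σ pᵢ log₂ pᵢ = 1.7560 bits.
ΔRT = b·(H₀ − H) = 160 × 0.2440 = 39.04 ms.

39 ms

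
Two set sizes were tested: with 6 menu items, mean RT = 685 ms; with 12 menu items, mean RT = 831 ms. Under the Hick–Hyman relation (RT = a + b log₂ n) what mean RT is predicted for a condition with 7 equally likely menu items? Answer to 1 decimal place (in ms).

717.5 ms

With log₂ n on the abscissa the relation is linear; from the two conditions:
  b = (831 − 685) / (log₂ 12 − log₂ 6) = 146 / (3.5850 − 2.5850) = 146.000 ms/bit
  a = 685 − 146.000 × 2.5850 = 307.595 ms
Then RT(7) = 307.595 + 146.000 × log₂ 7 = 307.595 + 146.000 × 2.8074 ≈ 717.469 ms.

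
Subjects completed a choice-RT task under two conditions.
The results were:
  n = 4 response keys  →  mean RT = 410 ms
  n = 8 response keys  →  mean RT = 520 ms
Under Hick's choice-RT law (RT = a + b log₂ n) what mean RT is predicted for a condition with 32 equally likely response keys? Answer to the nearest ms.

740 ms

With log₂ n on the abscissa the relation is linear; from the two conditions:
  b = (520 − 410) / (log₂ 8 − log₂ 4) = 110 / (3 − 2) = 110 ms/bit
  a = 410 − 110 × 2 = 190 ms
Then RT(32) = 190 + 110 × log₂ 32 = 190 + 110 × 5 ≈ 740.000 ms.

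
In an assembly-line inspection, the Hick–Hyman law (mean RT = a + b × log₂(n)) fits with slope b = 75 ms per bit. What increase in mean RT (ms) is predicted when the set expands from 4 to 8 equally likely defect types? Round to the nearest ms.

ΔRT = (a + b log₂ n₂) − (a + b log₂ n₁) = b·(log₂ n₂ − log₂ n₁).
log₂(8) − log₂(4) = log₂(8/4) = log₂(2) = 1.
ΔRT = 75 × 1.0000 = 75.000 ms.

75 ms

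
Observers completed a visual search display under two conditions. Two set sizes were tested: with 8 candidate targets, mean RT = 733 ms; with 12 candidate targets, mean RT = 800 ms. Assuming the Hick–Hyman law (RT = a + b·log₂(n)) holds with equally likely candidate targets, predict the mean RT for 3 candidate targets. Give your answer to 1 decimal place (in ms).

Fit slope and intercept:
  b = (800 − 733) / (log₂ 12 − log₂ 8) = 67 / (3.5850 − 3) = 114.537 ms/bit
  a = 733 − 114.537 × 3 = 389.388 ms
Then RT(3) = 389.388 + 114.537 × log₂ 3 = 389.388 + 114.537 × 1.5850 ≈ 570.925 ms.

570.9 ms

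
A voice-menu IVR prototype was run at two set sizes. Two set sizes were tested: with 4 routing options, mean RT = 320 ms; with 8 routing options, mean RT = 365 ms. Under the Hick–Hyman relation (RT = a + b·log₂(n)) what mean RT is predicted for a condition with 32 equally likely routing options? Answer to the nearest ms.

455 ms

Solve the two-equation system in a and b:
  b = (365 − 320) / (log₂ 8 − log₂ 4) = 45 / (3 − 2) = 45 ms/bit
  a = 320 − 45 × 2 = 230 ms
Then RT(32) = 230 + 45 × log₂ 32 = 230 + 45 × 5 ≈ 455.000 ms.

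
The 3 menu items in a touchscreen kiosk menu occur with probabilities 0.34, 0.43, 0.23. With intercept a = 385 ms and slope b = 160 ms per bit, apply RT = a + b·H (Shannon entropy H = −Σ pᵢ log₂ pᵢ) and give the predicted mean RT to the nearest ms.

Entropy contributions −pᵢ log₂ pᵢ: 0.5292, 0.5236, 0.4877; sum H = 1.5404 bits.
RT = a + bH = 385 + 160·1.5404 = 631.46 ms.

631 ms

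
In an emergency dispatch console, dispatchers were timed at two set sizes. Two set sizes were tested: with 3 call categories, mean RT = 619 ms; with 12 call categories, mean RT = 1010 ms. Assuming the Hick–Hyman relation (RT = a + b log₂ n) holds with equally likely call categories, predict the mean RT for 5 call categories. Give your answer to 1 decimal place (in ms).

Fit slope and intercept:
  b = (1010 − 619) / (log₂ 12 − log₂ 3) = 391 / (3.5850 − 1.5850) = 195.500 ms/bit
  a = 619 − 195.500 × 1.5850 = 309.140 ms
Then RT(5) = 309.140 + 195.500 × log₂ 5 = 309.140 + 195.500 × 2.3219 ≈ 763.077 ms.

763.1 ms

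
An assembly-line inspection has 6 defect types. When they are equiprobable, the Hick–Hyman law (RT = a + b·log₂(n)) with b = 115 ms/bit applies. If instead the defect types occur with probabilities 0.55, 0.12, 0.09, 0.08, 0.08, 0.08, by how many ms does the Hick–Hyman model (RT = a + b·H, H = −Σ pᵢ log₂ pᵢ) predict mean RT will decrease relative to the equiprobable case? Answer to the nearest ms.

64 ms

The RT saving is b·ΔH. Equiprobable H₀ = log₂(6) = 2.5850 bits; with the given probabilities H = 2.0286 bits.
b·(H₀ − H) = 115 × (2.5850 − 2.0286) = 63.98 ms.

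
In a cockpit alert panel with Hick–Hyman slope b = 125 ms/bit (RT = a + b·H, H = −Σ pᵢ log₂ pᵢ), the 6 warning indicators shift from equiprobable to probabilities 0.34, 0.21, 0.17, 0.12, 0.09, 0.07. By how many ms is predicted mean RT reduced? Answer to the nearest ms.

25 ms

Equiprobable entropy H₀ = log₂ 6 = 2.5850 bits.
Skewed entropy H = −Σ pᵢ log₂ pᵢ = 2.3849 bits.
ΔRT = b·(H₀ − H) = 125 × 0.2001 = 25.01 ms.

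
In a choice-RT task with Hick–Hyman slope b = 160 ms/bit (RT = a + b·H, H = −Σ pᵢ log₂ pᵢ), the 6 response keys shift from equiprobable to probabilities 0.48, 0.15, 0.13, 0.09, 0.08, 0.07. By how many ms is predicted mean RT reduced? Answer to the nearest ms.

The RT saving is b·ΔH. Equiprobable H₀ = log₂(6) = 2.5850 bits; with the given probabilities H = 2.1742 bits.
b·(H₀ − H) = 160 × (2.5850 − 2.1742) = 65.73 ms.

66 ms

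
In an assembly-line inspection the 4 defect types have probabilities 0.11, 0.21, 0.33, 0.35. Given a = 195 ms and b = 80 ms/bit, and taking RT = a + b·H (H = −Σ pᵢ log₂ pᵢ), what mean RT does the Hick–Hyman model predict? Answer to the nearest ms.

345 ms

Entropy contributions −pᵢ log₂ pᵢ: 0.3503, 0.4728, 0.5278, 0.5301; sum H = 1.8810 bits.
RT = a + bH = 195 + 80·1.8810 = 345.48 ms.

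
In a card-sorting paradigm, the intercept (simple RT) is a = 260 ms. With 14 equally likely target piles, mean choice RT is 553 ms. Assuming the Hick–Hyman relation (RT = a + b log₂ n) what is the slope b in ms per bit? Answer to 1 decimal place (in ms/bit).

b = (553 − 260) / log₂(14) = 293 / 3.8074 = 76.956 ms/bit.

77.0 ms/bit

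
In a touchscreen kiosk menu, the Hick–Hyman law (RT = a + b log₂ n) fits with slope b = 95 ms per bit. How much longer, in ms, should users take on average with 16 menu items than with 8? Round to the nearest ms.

95 ms

The intercept a cancels: ΔRT = b·(log₂ n₂ − log₂ n₁) = b·log₂(n₂/n₁).
log₂(16) − log₂(8) = log₂(16/8) = log₂(2) = 1.
ΔRT = 95 × 1.0000 = 95.000 ms.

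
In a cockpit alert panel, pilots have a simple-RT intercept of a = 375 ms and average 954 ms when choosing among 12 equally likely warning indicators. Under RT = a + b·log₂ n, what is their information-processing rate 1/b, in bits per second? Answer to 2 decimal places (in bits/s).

b = (954 − 375)/log₂ 12 = 579/3.5850 = 161.508 ms per bit = 0.16151 s/bit; the reciprocal is 6.192 bits/s.

6.19 bits/s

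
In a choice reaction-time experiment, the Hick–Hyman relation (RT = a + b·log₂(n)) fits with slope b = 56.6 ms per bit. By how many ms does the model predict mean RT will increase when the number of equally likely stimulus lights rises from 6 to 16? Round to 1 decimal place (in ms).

80.1 ms

The intercept a cancels: ΔRT = b·(log₂ n₂ − log₂ n₁) = b·log₂(n₂/n₁).
log₂(16) − log₂(6) = 4 − 2.5850 = 1.4150.
ΔRT = 56.6 × 1.4150 = 80.091 ms.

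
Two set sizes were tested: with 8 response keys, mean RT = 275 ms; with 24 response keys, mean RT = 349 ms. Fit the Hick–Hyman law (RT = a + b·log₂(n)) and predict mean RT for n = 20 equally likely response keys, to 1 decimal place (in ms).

Solve the two-equation system in a and b:
  b = (349 − 275) / (log₂ 24 − log₂ 8) = 74 / (4.5850 − 3) = 46.689 ms/bit
  a = 275 − 46.689 × 3 = 134.934 ms
Then RT(20) = 134.934 + 46.689 × log₂ 20 = 134.934 + 46.689 × 4.3219 ≈ 336.719 ms.

336.7 ms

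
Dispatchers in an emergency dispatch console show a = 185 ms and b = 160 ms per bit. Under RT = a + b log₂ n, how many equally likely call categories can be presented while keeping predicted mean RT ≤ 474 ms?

160·log₂ n ≤ 474 − 185 = 289, giving log₂ n ≤ 1.8062 and n ≤ 3.497. The largest whole number is 3.

3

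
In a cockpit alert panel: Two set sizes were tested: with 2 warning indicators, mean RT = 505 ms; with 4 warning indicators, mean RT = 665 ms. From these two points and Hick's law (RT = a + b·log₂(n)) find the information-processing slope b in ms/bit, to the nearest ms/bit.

160 ms/bit

The slope on a log₂ axis is (665 − 505) / (2 − 1) = 160 ms/bit.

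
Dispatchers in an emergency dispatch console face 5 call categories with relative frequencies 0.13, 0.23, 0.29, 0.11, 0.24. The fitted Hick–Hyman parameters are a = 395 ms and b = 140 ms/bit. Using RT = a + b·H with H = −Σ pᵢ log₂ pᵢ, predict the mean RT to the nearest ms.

708 ms

H = 0.13·log₂(1/0.13) + 0.23·log₂(1/0.23) + 0.29·log₂(1/0.29) + 0.11·log₂(1/0.11) + 0.24·log₂(1/0.24) = 2.2326 bits.
RT = 395 + 140 × 2.2326 = 707.57 ms.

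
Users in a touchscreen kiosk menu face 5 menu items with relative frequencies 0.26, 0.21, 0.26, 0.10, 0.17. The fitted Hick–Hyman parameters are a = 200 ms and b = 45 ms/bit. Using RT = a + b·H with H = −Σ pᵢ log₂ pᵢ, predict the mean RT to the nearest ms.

H = 0.26·log₂(1/0.26) + 0.21·log₂(1/0.21) + 0.26·log₂(1/0.26) + 0.10·log₂(1/0.10) + 0.17·log₂(1/0.17) = 2.2502 bits.
RT = 200 + 45 × 2.2502 = 301.26 ms.

301 ms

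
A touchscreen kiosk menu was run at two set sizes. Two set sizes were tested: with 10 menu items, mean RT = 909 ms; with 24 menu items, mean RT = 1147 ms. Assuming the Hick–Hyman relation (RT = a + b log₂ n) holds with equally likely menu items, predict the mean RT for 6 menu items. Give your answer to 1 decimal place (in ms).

770.1 ms

Solve the two-equation system in a and b:
  b = (1147 − 909) / (log₂ 24 − log₂ 10) = 238 / (4.5850 − 3.3219) = 188.435 ms/bit
  a = 909 − 188.435 × 3.3219 = 283.032 ms
Then RT(6) = 283.032 + 188.435 × log₂ 6 = 283.032 + 188.435 × 2.5850 ≈ 770.130 ms.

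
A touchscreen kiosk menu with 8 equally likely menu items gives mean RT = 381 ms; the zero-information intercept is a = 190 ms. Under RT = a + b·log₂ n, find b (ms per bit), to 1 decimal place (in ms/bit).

63.7 ms/bit

b = (381 − 190) / log₂(8) = 191 / 3 = 63.667 ms/bit.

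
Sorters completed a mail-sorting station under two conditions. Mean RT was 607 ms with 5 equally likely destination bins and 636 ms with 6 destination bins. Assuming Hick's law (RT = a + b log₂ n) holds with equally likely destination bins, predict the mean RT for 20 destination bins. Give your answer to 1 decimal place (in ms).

827.5 ms

RT is linear in log₂ n, so two points fix the line:
  b = (636 − 607) / (log₂ 6 − log₂ 5) = 29 / (2.5850 − 2.3219) = 110.252 ms/bit
  a = 607 − 110.252 × 2.3219 = 351.003 ms
Then RT(20) = 351.003 + 110.252 × log₂ 20 = 351.003 + 110.252 × 4.3219 ≈ 827.503 ms.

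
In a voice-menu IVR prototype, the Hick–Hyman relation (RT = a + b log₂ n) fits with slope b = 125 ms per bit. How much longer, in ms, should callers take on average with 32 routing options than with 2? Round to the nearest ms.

500 ms

Only the slope matters, since a is common to both: ΔRT = b·log₂(n₂/n₁).
log₂(32) − log₂(2) = log₂(32/2) = log₂(16) = 4.
ΔRT = 125 × 4.0000 = 500.000 ms.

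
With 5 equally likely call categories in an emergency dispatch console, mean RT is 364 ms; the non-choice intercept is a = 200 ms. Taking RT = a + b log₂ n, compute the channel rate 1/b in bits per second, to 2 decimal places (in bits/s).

14.16 bits/s

b = (364 − 200)/log₂ 5 = 164/2.3219 = 70.631 ms per bit = 0.07063 s/bit; the reciprocal is 14.158 bits/s.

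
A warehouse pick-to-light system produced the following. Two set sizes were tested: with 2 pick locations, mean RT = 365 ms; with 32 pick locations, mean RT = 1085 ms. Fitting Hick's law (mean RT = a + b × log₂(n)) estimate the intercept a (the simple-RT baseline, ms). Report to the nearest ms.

b = (RT₂ − RT₁)/(log₂ n₂ − log₂ n₁) = (1085 − 365)/(5 − 1) = 180 ms/bit.
a = RT₁ − b·log₂ n₁ = 365 − 180 × 1 = 185.000 ms.

185 ms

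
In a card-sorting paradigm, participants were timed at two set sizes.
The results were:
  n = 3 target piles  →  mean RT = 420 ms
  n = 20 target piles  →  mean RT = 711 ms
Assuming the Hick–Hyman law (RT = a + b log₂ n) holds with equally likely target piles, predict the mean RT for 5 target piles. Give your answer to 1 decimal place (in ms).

RT is linear in log₂ n, so two points fix the line:
  b = (711 − 420) / (log₂ 20 − log₂ 3) = 291 / (4.3219 − 1.5850) = 106.322 ms/bit
  a = 420 − 106.322 × 1.5850 = 251.483 ms
Then RT(5) = 251.483 + 106.322 × log₂ 5 = 251.483 + 106.322 × 2.3219 ≈ 498.356 ms.

498.4 ms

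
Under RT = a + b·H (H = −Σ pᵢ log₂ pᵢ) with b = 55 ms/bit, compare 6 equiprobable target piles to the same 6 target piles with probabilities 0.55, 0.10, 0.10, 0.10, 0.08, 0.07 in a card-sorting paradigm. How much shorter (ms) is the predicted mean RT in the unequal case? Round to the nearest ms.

30 ms

The RT saving is b·ΔH. Equiprobable H₀ = log₂(6) = 2.5850 bits; with the given probabilities H = 2.0310 bits.
b·(H₀ − H) = 55 × (2.5850 − 2.0310) = 30.47 ms.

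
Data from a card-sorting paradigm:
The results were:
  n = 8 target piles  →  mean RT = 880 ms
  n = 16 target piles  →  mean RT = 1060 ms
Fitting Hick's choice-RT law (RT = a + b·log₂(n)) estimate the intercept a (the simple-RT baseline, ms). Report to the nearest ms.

340 ms

Slope: b = (1060 − 880) / (log₂ 16 − log₂ 8) = 180/1.0000 = 180 ms/bit.
a = RT₁ − b·log₂ n₁ = 880 − 180 × 3 = 340.000 ms.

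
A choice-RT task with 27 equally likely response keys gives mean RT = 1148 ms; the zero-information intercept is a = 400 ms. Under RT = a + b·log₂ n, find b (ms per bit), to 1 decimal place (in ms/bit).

b = (1148 − 400) / log₂(27) = 748 / 4.7549 = 157.312 ms/bit.

157.3 ms/bit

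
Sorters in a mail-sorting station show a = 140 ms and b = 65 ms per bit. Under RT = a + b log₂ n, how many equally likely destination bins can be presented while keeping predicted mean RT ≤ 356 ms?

10

Information budget: (356 − 140)/65 = 3.3231 bits, so n ≤ 2^3.3231 = 10.008 → at most 10.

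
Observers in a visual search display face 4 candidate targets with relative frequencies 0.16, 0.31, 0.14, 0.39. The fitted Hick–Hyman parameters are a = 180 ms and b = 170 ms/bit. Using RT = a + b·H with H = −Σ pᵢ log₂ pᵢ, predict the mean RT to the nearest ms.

H = 0.16·log₂(1/0.16) + 0.31·log₂(1/0.31) + 0.14·log₂(1/0.14) + 0.39·log₂(1/0.39) = 1.8737 bits.
RT = 180 + 170 × 1.8737 = 498.53 ms.

499 ms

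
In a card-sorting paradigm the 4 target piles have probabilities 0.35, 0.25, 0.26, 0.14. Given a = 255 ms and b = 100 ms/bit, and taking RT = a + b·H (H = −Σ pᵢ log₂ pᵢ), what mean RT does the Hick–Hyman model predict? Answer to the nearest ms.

H = 0.35·log₂(1/0.35) + 0.25·log₂(1/0.25) + 0.26·log₂(1/0.26) + 0.14·log₂(1/0.14) = 1.9325 bits.
RT = 255 + 100 × 1.9325 = 448.25 ms.

448 ms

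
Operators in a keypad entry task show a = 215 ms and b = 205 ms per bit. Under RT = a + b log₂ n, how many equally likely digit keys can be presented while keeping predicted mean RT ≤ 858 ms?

8

205·log₂ n ≤ 858 − 215 = 643, giving log₂ n ≤ 3.1366 and n ≤ 8.794. The largest whole number is 8.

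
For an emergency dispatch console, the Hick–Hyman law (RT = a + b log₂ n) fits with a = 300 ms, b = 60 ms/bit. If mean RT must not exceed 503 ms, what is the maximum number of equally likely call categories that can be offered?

Information budget: (503 − 300)/60 = 3.3833 bits, so n ≤ 2^3.3833 = 10.435 → at most 10.

10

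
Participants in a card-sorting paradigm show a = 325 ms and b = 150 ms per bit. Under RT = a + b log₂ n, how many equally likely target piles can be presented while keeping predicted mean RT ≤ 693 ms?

5

Information budget: (693 − 325)/150 = 2.4533 bits, so n ≤ 2^2.4533 = 5.477 → at most 5.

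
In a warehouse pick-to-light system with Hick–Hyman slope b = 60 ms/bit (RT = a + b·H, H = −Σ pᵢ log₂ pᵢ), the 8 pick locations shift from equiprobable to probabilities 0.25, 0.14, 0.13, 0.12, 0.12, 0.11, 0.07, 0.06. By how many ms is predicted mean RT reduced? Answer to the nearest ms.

7 ms

The RT saving is b·ΔH. Equiprobable H₀ = log₂(8) = 3.0000 bits; with the given probabilities H = 2.8763 bits.
b·(H₀ − H) = 60 × (3.0000 − 2.8763) = 7.42 ms.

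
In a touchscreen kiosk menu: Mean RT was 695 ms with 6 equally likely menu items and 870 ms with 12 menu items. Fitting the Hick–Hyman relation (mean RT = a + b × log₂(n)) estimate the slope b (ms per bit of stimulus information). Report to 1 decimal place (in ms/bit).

175.0 ms/bit

The slope on a log₂ axis is (870 − 695) / (3.5850 − 2.5850) = 175.000 ms/bit.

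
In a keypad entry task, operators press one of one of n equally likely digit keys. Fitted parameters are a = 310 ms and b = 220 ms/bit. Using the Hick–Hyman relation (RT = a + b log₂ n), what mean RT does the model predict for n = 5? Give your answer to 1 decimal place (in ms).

820.8 ms

log₂(5) = 2.3219 bits, so RT = 310 + 220 × 2.3219 ≈ 820.824 ms.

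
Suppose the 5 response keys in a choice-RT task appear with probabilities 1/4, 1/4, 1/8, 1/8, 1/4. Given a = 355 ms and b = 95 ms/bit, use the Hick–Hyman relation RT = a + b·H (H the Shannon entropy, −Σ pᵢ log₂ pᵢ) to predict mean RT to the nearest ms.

569 ms

H = −Σ pᵢ log₂ pᵢ = 0.25·2 + 0.25·2 + 0.125·3 + 0.125·3 + 0.25·2 = 2.250 bits.
RT = 355 + 95 × 2.250 = 568.75 ms.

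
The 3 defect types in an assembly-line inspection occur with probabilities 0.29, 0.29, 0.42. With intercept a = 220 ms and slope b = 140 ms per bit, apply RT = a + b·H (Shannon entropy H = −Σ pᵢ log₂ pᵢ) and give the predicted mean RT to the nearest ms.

H = 0.29·log₂(1/0.29) + 0.29·log₂(1/0.29) + 0.42·log₂(1/0.42) = 1.5615 bits.
RT = 220 + 140 × 1.5615 = 438.60 ms.

439 ms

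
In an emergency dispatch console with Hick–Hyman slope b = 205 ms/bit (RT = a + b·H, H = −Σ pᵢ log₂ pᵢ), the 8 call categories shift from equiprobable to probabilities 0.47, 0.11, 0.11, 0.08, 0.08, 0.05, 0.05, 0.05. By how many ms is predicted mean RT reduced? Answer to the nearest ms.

114 ms

Equiprobable entropy H₀ = log₂ 8 = 3.0000 bits.
Skewed entropy H = −Σ pᵢ log₂ pᵢ = 2.4438 bits.
ΔRT = b·(H₀ − H) = 205 × 0.5562 = 114.01 ms.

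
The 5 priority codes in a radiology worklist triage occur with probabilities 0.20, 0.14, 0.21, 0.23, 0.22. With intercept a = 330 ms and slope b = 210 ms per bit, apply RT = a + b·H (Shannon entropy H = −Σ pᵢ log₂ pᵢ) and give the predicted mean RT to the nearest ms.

H = 0.20·log₂(1/0.20) + 0.14·log₂(1/0.14) + 0.21·log₂(1/0.21) + 0.23·log₂(1/0.23) + 0.22·log₂(1/0.22) = 2.3026 bits.
RT = 330 + 210 × 2.3026 = 813.54 ms.

814 ms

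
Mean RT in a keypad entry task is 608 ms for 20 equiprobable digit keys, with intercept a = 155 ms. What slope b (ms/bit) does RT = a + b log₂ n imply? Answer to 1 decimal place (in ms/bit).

104.8 ms/bit

log₂(20) = 4.3219 bits.
b = (RT − a)/log₂ n = (608 − 155) / 4.3219 = 104.814 ms/bit.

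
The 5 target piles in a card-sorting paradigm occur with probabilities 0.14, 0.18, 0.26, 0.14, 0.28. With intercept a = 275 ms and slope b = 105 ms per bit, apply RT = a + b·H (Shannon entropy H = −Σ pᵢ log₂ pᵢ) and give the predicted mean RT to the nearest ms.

512 ms

Entropy contributions −pᵢ log₂ pᵢ: 0.3971, 0.4453, 0.5053, 0.3971, 0.5142; sum H = 2.2590 bits.
RT = a + bH = 275 + 105·2.2590 = 512.20 ms.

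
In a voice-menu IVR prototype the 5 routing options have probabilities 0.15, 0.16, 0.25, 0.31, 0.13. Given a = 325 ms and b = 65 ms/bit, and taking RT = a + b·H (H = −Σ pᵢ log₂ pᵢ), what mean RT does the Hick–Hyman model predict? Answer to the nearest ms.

471 ms

Entropy contributions −pᵢ log₂ pᵢ: 0.4105, 0.4230, 0.5000, 0.5238, 0.3826; sum H = 2.2400 bits.
RT = a + bH = 325 + 65·2.2400 = 470.60 ms.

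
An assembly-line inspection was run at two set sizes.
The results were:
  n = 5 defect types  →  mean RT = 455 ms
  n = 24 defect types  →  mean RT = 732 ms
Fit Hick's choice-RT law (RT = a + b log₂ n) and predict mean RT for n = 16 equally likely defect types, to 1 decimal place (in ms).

660.4 ms

With log₂ n on the abscissa the relation is linear; from the two conditions:
  b = (732 − 455) / (log₂ 24 − log₂ 5) = 277 / (4.5850 − 2.3219) = 122.402 ms/bit
  a = 455 − 122.402 × 2.3219 = 170.791 ms
Then RT(16) = 170.791 + 122.402 × log₂ 16 = 170.791 + 122.402 × 4 ≈ 660.399 ms.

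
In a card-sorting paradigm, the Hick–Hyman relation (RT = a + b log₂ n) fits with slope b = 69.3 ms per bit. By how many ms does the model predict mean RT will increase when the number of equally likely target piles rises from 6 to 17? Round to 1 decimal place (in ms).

Only the slope matters, since a is common to both: ΔRT = b·log₂(n₂/n₁).
log₂(17) − log₂(6) = 4.0875 − 2.5850 = 1.5025.
ΔRT = 69.3 × 1.5025 = 104.123 ms.

104.1 ms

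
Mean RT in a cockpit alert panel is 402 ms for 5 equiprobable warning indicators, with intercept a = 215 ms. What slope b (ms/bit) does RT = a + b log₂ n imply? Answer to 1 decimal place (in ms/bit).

5 alternatives carry log₂ 5 = 2.3219 bits; the choice cost is 402 − 215 = 187 ms, so b = 187/2.3219 = 80.537 ms/bit.

80.5 ms/bit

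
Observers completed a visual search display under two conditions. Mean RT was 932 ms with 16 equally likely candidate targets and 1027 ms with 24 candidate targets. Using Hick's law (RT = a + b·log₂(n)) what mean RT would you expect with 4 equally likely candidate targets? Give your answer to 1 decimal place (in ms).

RT is linear in log₂ n, so two points fix the line:
  b = (1027 − 932) / (log₂ 24 − log₂ 16) = 95 / (4.5850 − 4) = 162.404 ms/bit
  a = 932 − 162.404 × 4 = 282.386 ms
Then RT(4) = 282.386 + 162.404 × log₂ 4 = 282.386 + 162.404 × 2 ≈ 607.193 ms.

607.2 ms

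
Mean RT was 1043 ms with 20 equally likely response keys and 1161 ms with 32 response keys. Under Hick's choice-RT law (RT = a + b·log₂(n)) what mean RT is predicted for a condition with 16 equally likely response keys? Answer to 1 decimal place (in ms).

With log₂ n on the abscissa the relation is linear; from the two conditions:
  b = (1161 − 1043) / (log₂ 32 − log₂ 20) = 118 / (5 − 4.3219) = 174.023 ms/bit
  a = 1043 − 174.023 × 4.3219 = 290.886 ms
Then RT(16) = 290.886 + 174.023 × log₂ 16 = 290.886 + 174.023 × 4 ≈ 986.977 ms.

987.0 ms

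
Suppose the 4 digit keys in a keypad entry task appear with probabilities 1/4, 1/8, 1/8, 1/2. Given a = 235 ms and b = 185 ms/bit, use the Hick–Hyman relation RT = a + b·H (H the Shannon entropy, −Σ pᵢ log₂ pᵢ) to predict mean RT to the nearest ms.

559 ms

H = −Σ pᵢ log₂ pᵢ = 0.25·2 + 0.125·3 + 0.125·3 + 0.5·1 = 1.750 bits.
RT = 235 + 185 × 1.750 = 558.75 ms.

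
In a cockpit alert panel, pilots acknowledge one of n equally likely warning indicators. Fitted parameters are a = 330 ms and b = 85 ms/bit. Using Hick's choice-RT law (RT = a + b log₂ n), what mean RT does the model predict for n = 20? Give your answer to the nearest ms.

697 ms

log₂(20) = 4.3219 bits, so RT = 330 + 85 × 4.3219 ≈ 697.364 ms.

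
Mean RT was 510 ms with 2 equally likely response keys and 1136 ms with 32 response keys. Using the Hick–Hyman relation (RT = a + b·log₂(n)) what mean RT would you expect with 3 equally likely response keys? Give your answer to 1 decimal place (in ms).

Fit slope and intercept:
  b = (1136 − 510) / (log₂ 32 − log₂ 2) = 626 / (5 − 1) = 156.500 ms/bit
  a = 510 − 156.500 × 1 = 353.500 ms
Then RT(3) = 353.500 + 156.500 × log₂ 3 = 353.500 + 156.500 × 1.5850 ≈ 601.547 ms.

601.5 ms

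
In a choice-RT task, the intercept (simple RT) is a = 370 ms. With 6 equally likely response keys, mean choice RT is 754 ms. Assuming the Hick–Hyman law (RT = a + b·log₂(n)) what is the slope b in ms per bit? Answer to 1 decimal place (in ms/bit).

148.6 ms/bit

log₂(6) = 2.5850 bits.
b = (RT − a)/log₂ n = (754 − 370) / 2.5850 = 148.551 ms/bit.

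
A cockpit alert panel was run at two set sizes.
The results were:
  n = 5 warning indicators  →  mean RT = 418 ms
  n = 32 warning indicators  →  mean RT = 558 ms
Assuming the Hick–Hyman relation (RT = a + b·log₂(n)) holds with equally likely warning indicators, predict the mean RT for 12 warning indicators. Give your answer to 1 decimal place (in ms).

With log₂ n on the abscissa the relation is linear; from the two conditions:
  b = (558 − 418) / (log₂ 32 − log₂ 5) = 140 / (5 − 2.3219) = 52.276 ms/bit
  a = 418 − 52.276 × 2.3219 = 296.618 ms
Then RT(12) = 296.618 + 52.276 × log₂ 12 = 296.618 + 52.276 × 3.5850 ≈ 484.027 ms.

484.0 ms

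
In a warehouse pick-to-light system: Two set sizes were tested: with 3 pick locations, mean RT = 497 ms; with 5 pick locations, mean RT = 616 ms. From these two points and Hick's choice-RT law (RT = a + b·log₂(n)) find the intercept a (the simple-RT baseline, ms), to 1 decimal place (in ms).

241.1 ms

b = (RT₂ − RT₁)/(log₂ n₂ − log₂ n₁) = (616 − 497)/(2.3219 − 1.5850) = 161.473 ms/bit.
Intercept: a = 497 − 161.473·log₂(3) = 241.071 ms.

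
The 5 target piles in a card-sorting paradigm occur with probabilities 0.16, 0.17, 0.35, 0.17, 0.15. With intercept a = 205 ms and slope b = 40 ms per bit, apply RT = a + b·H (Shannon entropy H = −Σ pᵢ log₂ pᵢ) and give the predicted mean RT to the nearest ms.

H = 0.16·log₂(1/0.16) + 0.17·log₂(1/0.17) + 0.35·log₂(1/0.35) + 0.17·log₂(1/0.17) + 0.15·log₂(1/0.15) = 2.2328 bits.
RT = 205 + 40 × 2.2328 = 294.31 ms.

294 ms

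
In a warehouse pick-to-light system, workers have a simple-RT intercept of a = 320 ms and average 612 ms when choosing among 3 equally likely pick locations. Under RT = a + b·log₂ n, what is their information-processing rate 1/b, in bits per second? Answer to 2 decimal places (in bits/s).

5.43 bits/s

Choice component = 612 − 320 = 292 ms over log₂(3) = 1.5850 bits.
b = 292 / 1.5850 = 184.231 ms/bit, so 1/b = 5.428 bits/s.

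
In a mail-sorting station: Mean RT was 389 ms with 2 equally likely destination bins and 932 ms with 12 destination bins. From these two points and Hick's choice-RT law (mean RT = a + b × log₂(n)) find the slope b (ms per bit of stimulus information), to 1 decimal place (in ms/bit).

The slope on a log₂ axis is (932 − 389) / (3.5850 − 1) = 210.061 ms/bit.

210.1 ms/bit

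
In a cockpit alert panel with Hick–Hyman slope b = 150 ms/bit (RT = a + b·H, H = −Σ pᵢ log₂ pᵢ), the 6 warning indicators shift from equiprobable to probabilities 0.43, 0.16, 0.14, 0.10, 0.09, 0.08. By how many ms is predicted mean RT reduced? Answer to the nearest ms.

Equiprobable entropy H₀ = log₂ 6 = 2.5850 bits.
Skewed entropy H = −Σ pᵢ log₂ pᵢ = 2.2800 bits.
ΔRT = b·(H₀ − H) = 150 × 0.3049 = 45.74 ms.

46 ms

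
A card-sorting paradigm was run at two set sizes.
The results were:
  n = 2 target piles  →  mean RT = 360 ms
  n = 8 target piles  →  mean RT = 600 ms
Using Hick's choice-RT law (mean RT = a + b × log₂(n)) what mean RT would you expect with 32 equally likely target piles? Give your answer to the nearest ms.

840 ms

With log₂ n on the abscissa the relation is linear; from the two conditions:
  b = (600 − 360) / (log₂ 8 − log₂ 2) = 240 / (3 − 1) = 120 ms/bit
  a = 360 − 120 × 1 = 240 ms
Then RT(32) = 240 + 120 × log₂ 32 = 240 + 120 × 5 ≈ 840.000 ms.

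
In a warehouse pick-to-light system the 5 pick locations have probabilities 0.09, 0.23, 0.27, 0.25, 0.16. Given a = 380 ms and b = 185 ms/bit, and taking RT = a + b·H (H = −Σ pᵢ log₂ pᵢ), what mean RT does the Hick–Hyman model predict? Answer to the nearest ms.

Entropy contributions −pᵢ log₂ pᵢ: 0.3127, 0.4877, 0.5100, 0.5000, 0.4230; sum H = 2.2334 bits.
RT = a + bH = 380 + 185·2.2334 = 793.17 ms.

793 ms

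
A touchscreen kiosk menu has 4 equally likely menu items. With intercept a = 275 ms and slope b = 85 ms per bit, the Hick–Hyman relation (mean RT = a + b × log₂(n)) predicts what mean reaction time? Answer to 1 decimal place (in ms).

log₂(4) = 2 bits, so RT = 275 + 85 × 2 ≈ 445.000 ms.

445.0 ms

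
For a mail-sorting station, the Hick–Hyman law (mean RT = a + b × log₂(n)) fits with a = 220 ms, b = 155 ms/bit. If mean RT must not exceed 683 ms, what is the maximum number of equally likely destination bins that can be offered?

155·log₂ n ≤ 683 − 220 = 463, giving log₂ n ≤ 2.9871 and n ≤ 7.929. The largest whole number is 7.

7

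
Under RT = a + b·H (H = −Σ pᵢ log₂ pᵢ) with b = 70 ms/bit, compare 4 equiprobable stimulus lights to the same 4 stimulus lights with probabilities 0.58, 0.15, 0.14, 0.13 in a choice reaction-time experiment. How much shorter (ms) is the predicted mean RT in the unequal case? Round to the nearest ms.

The RT saving is b·ΔH. Equiprobable H₀ = log₂(4) = 2.0000 bits; with the given probabilities H = 1.6461 bits.
b·(H₀ − H) = 70 × (2.0000 − 1.6461) = 24.77 ms.

25 ms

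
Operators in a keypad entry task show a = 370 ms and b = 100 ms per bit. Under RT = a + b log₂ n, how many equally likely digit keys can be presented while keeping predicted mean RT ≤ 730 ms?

Set 370 + 100·log₂ n ≤ 730 → log₂ n ≤ (730 − 370)/100 = 3.6000.
So n ≤ 2^3.6000 = 12.126; the largest integer n is 12.

12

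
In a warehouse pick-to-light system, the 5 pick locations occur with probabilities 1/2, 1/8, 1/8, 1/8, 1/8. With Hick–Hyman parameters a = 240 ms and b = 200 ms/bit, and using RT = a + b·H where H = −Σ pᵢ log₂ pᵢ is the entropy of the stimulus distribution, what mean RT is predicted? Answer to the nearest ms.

Each term −pᵢ log₂ pᵢ: 0.5·1 + 0.125·3 + 0.125·3 + 0.125·3 + 0.125·3; summed, H = 2.000 bits.
Mean RT = a + bH = 240 + 200·2.000 = 640.00 ms.

640 ms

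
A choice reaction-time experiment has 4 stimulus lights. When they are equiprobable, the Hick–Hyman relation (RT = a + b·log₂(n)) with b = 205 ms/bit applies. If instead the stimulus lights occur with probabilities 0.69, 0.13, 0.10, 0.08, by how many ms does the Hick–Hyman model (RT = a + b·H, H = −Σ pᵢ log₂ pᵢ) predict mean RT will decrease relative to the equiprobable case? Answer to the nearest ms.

Equiprobable entropy H₀ = log₂ 4 = 2.0000 bits.
Skewed entropy H = −Σ pᵢ log₂ pᵢ = 1.3757 bits.
ΔRT = b·(H₀ − H) = 205 × 0.6243 = 127.98 ms.

128 ms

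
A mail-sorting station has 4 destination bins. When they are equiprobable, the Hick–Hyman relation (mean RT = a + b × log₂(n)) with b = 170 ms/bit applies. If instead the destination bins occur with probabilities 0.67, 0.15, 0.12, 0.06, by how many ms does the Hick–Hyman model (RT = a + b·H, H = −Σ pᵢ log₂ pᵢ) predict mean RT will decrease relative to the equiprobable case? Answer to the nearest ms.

101 ms

The RT saving is b·ΔH. Equiprobable H₀ = log₂(4) = 2.0000 bits; with the given probabilities H = 1.4082 bits.
b·(H₀ − H) = 170 × (2.0000 − 1.4082) = 100.60 ms.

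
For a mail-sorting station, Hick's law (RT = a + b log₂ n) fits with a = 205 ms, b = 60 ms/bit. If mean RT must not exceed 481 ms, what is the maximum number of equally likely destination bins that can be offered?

24

60·log₂ n ≤ 481 − 205 = 276, giving log₂ n ≤ 4.6000 and n ≤ 24.251. The largest whole number is 24.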